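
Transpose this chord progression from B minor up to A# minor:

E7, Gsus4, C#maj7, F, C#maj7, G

B minor up to A# minor is a major seventh; each chord root moves by that interval while the quality stays the same.
E7: root E up a major seventh → D#, giving D#7.
Gsus4: root G up a major seventh → F#, giving F#sus4.
C#maj7: root C# up a major seventh → B#, giving B#maj7.
F: root F up a major seventh → E, giving E.
C#maj7: root C# up a major seventh → B#, giving B#maj7.
G: root G up a major seventh → F#, giving F#.

D#7 F#sus4 B#maj7 E B#maj7 F#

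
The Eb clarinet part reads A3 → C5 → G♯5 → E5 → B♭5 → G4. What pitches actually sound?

C4 Eb5 B5 G5 Db6 Bb4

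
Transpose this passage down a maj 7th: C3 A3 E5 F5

Db2 Bb2 F4 Gb4

C3 → Db2
A3 → Bb2
E5 → F4
F5 → Gb4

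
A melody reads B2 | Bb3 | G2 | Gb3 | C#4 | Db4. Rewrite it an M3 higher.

D#3 D4 B2 Bb3 E#4 F4

B2 up a major third is D#3.
Bb3 up a major third is D4.
A major third up from G2 gives B2.
A major third up from Gb3 gives Bb3.
C#4 up a major third is E#4.
A major third up from Db4 gives F4.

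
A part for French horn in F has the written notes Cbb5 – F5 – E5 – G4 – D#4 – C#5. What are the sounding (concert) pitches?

Fbb4 Bb4 A4 C4 G#3 F#4

Written C4 on the French horn in F sounds as F3, a perfect fifth lower; apply that shift to every note.
Cbb5 -> Fbb4
F5 -> Bb4
E5 -> A4
G4 -> C4
D#4 -> G#3
C#5 -> F#4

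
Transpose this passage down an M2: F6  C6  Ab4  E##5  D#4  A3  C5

Eb6 Bb5 Gb4 D##5 C#4 G3 Bb4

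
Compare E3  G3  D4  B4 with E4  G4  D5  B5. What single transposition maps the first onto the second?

Take the first pair: E3 → E4. E to E spans 8 letter names, so the interval is some kind of octave.
E3 to E4 is 12 semitones, which makes it a perfect octave; the second version is higher, so the direction is up.
Checking another pair — B4 → B5 — gives the same interval.

up a perfect octave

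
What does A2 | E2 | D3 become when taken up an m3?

C3 G2 F3

A minor third up from A2 gives C3.
E2 up a minor third is G2.
D3 up a minor third is F3.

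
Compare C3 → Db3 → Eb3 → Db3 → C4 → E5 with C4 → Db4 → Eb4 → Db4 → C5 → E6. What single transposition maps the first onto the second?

From C3 to C4 is 8 letter names — an octave of some quality.
C3 to C4 is 12 semitones, which makes it a perfect octave; the second version is higher, so the direction is up.
Checking another pair — E5 → E6 — gives the same interval.

up a perfect octave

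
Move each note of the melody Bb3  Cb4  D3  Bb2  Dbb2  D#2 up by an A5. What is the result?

Bb3: a fifth up reaches F, and 8 semitones makes it F#4.
Cb4 up an augmented fifth is G4.
An augmented fifth up from D3 gives A#3.
An augmented fifth up from Bb2 gives F#3.
Dbb2 up an augmented fifth is Ab2.
An augmented fifth up from D#2 gives A##2.

F#4 G4 A#3 F#3 Ab2 A##2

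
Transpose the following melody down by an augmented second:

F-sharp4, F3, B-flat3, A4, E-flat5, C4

Eb4 Ebb3 Abb3 Gb4 Dbb5 Bbb3

F#4: a second down reaches E, and 3 semitones makes it Eb4.
F3: a second down reaches E, and 3 semitones makes it Ebb3.
Bb3 down an augmented second is Abb3.
An augmented second down from A4 gives Gb4.
Eb5 down an augmented second is Dbb5.
C4 down an augmented second is Bbb3.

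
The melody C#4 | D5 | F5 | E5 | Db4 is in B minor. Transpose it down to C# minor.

D#3 E4 G4 F#4 Eb3

From B down to C# is a minor seventh; apply that to each pitch.
C#4 → D#3
D5 → E4
F5 → G4
E5 → F#4
Db4 → Eb3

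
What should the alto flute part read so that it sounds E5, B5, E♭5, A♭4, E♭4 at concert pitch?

The alto flute sounds a perfect fourth below written, so the written part must be a perfect fourth above concert — transpose each note up.
E5 -> A5
B5 -> E6
Eb5 -> Ab5
Ab4 -> Db5
Eb4 -> Ab4

A5 E6 Ab5 Db5 Ab4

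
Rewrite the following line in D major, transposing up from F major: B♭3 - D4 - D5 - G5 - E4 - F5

G4 B4 B5 E6 C#5 D6

F major to D major up is a major sixth, so every note moves up by that interval.
Bb3 → G4
D4 → B4
D5 → B5
G5 → E6
E4 → C#5
F5 → D6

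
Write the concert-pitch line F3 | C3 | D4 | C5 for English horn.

Written C4 sounds as F3 on the English horn, so concert pitches are written a perfect fifth up.
F3 -> C4
C3 -> G3
D4 -> A4
C5 -> G5

C4 G3 A4 G5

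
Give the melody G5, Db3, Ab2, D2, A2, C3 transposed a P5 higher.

D6 Ab3 Eb3 A2 E3 G3

G5 to D6
Db3 to Ab3
Ab2 to Eb3
D2 to A2
A2 to E3
C3 to G3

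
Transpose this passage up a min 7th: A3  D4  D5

A3: a seventh up reaches G, and 10 semitones makes it G4.
D4 up a minor seventh is C5.
A minor seventh up from D5 gives C6.

G4 C5 C6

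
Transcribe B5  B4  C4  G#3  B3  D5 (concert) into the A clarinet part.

D6 D5 Eb4 B3 D4 F5

The A clarinet sounds a minor third below written, so the written part must be a minor third above concert — transpose each note up.
B5 → D6
B4 → D5
C4 → Eb4
G#3 → B3
B3 → D4
D5 → F5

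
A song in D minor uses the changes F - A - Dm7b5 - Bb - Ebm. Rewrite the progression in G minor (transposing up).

Bb D Gm7b5 Eb Abm

D minor up to G minor is a perfect fourth; each chord root moves by that interval while the quality stays the same.
F: root F up a perfect fourth → Bb, giving Bb.
A: root A up a perfect fourth → D, giving D.
Dm7b5: root D up a perfect fourth → G, giving Gm7b5.
Bb: root Bb up a perfect fourth → Eb, giving Eb.
Ebm: root Eb up a perfect fourth → Ab, giving Abm.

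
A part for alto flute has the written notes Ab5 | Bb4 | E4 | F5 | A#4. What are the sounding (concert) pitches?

The alto flute sounds a perfect fourth below written, so transpose each written note down a perfect fourth.
Ab5 to Eb5
Bb4 to F4
E4 to B3
F5 to C5
A#4 to E#4

Eb5 F4 B3 C5 E#4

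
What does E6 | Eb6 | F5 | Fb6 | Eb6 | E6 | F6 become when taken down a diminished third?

E6: a third down reaches C, and 2 semitones makes it C##6.
A diminished third down from Eb6 gives C#6.
A diminished third down from F5 gives D#5.
Fb6: a third down reaches D, and 2 semitones makes it D6.
A diminished third down from Eb6 gives C#6.
E6 down a diminished third is C##6.
F6 down a diminished third is D#6.

C##6 C#6 D#5 D6 C#6 C##6 D#6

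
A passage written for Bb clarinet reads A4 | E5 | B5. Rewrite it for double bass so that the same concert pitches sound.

First find concert pitch: the Bb clarinet sounds a major second below written, so A4 E5 B5 sounds G4 D5 A5.
Then write for double bass: it sounds a perfect octave below written, so the part must be a perfect octave above concert.
G4 → G5
D5 → D6
A5 → A6

G5 D6 A6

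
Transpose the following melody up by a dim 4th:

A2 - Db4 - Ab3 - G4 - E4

A2 up a diminished fourth is Db3.
Db4: a fourth up reaches G, and 4 semitones makes it Gbb4.
Ab3 up a diminished fourth is Dbb4.
A diminished fourth up from G4 gives Cb5.
A diminished fourth up from E4 gives Ab4.

Db3 Gbb4 Dbb4 Cb5 Ab4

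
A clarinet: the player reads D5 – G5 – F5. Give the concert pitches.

B4 E5 D5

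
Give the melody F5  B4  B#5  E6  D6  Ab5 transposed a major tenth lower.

Db4 G3 G#4 C5 Bb4 Fb4

F5 -> Db4
B4 -> G3
B#5 -> G#4
E6 -> C5
D6 -> Bb4
Ab5 -> Fb4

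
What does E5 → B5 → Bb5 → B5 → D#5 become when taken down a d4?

B#4 F##5 F#5 F##5 A##4

E5 -> B#4
B5 -> F##5
Bb5 -> F#5
B5 -> F##5
D#5 -> A##4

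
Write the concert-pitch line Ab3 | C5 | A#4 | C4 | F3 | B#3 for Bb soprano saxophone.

Bb3 D5 B#4 D4 G3 C##4

The Bb soprano saxophone sounds a major second below written, so the written part must be a major second above concert — transpose each note up.
Ab3 -> Bb3
C5 -> D5
A#4 -> B#4
C4 -> D4
F3 -> G3
B#3 -> C##4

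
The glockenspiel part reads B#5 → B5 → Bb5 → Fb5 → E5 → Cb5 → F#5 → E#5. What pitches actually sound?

The glockenspiel sounds a perfect fifteenth above written, so transpose each written note up a perfect fifteenth.
B#5 to B#7
B5 to B7
Bb5 to Bb7
Fb5 to Fb7
E5 to E7
Cb5 to Cb7
F#5 to F#7
E#5 to E#7

B#7 B7 Bb7 Fb7 E7 Cb7 F#7 E#7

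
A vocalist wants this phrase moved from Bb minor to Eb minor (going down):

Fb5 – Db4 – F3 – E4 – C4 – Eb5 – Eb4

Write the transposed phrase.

Bbb4 Gb3 Bb2 A3 F3 Ab4 Ab3

Bb minor to Eb minor down is a perfect fifth, so every note moves down by that interval.
Fb5 becomes Bbb4
Db4 becomes Gb3
F3 becomes Bb2
E4 becomes A3
C4 becomes F3
Eb5 becomes Ab4
Eb4 becomes Ab3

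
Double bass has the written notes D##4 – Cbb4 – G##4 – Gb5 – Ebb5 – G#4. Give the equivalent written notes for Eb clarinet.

B##2 Abb2 E##3 Eb4 Cb4 E#3

First find concert pitch: the double bass sounds a perfect octave below written, so D##4 Cbb4 G##4 Gb5 Ebb5 G#4 sounds D##3 Cbb3 G##3 Gb4 Ebb4 G#3.
Then write for Eb clarinet: it sounds a minor third above written, so the part must be a minor third below concert.
D##3 → B##2
Cbb3 → Abb2
G##3 → E##3
Gb4 → Eb4
Ebb4 → Cb4
G#3 → E#3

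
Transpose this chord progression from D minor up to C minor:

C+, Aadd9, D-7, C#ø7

D minor up to C minor is a minor seventh; each chord root moves by that interval while the quality stays the same.
C+: root C up a minor seventh → Bb, giving Bb+.
Aadd9: root A up a minor seventh → G, giving Gadd9.
D-7: root D up a minor seventh → C, giving C-7.
C#ø7: root C# up a minor seventh → B, giving Bø7.

Bb+ Gadd9 C-7 Bø7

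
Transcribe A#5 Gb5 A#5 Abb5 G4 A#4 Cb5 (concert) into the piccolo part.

A#4 Gb4 A#4 Abb4 G3 A#3 Cb4

The piccolo sounds a perfect octave above written, so the written part must be a perfect octave below concert — transpose each note down.
A#5 gives A#4
Gb5 gives Gb4
A#5 gives A#4
Abb5 gives Abb4
G4 gives G3
A#4 gives A#3
Cb5 gives Cb4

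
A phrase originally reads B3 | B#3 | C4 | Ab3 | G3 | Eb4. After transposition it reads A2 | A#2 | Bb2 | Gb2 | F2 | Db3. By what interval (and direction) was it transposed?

Take the first pair: B3 → A2. B to A spans 9 letter names, so the interval is some kind of ninth.
A2 to B3 is 14 semitones, which makes it a major ninth; the second version is lower, so the direction is down.
Checking another pair — Eb4 → Db3 — gives the same interval.

down a major ninth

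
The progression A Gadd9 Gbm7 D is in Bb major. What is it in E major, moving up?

Bb major up to E major is an augmented fourth; each chord root moves by that interval while the quality stays the same.
A: root A up an augmented fourth → D#, giving D#.
Gadd9: root G up an augmented fourth → C#, giving C#add9.
Gbm7: root Gb up an augmented fourth → C, giving Cm7.
D: root D up an augmented fourth → G#, giving G#.

D# C#add9 Cm7 G#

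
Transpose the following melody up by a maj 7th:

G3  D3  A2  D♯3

F#4 C#4 G#3 C##4

G3 -> F#4
D3 -> C#4
A2 -> G#3
D#3 -> C##4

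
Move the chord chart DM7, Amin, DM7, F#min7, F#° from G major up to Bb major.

G major up to Bb major is a minor third; each chord root moves by that interval while the quality stays the same.
DM7: root D up a minor third → F, giving FM7.
Amin: root A up a minor third → C, giving Cmin.
DM7: root D up a minor third → F, giving FM7.
F#min7: root F# up a minor third → A, giving Amin7.
F#°: root F# up a minor third → A, giving A°.

FM7 Cmin FM7 Amin7 A°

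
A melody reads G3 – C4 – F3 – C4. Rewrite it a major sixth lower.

G3: a sixth down reaches B, and 9 semitones makes it Bb2.
C4: a sixth down reaches E, and 9 semitones makes it Eb3.
F3 down a major sixth is Ab2.
C4 down a major sixth is Eb3.

Bb2 Eb3 Ab2 Eb3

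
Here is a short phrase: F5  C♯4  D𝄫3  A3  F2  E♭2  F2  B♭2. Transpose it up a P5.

C6 G#4 Abb3 E4 C3 Bb2 C3 F3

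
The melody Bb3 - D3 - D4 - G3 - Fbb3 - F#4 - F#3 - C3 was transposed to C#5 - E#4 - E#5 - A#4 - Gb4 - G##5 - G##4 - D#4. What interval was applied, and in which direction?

up an augmented ninth

From Bb3 to C#5 is 9 letter names — a ninth of some quality.
Bb3 to C#5 is 15 semitones, which makes it an augmented ninth; the second version is higher, so the direction is up.
Checking another pair — C3 → D#4 — gives the same interval.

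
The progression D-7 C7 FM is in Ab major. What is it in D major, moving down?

Ab major down to D major is a diminished fifth; each chord root moves by that interval while the quality stays the same.
D-7: root D down a diminished fifth → G#, giving G#-7.
C7: root C down a diminished fifth → F#, giving F#7.
FM: root F down a diminished fifth → B, giving BM.

G#-7 F#7 BM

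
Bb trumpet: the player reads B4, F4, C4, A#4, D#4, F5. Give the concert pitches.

A4 Eb4 Bb3 G#4 C#4 Eb5

The Bb trumpet sounds a major second below written, so transpose each written note down a major second.
B4 becomes A4
F4 becomes Eb4
C4 becomes Bb3
A#4 becomes G#4
D#4 becomes C#4
F5 becomes Eb5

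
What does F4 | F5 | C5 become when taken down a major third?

F4 down a major third is Db4.
F5: a third down reaches D, and 4 semitones makes it Db5.
C5 down a major third is Ab4.

Db4 Db5 Ab4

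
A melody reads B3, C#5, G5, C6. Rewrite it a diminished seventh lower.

B3 to C##3
C#5 to D##4
G5 to A#4
C6 to D#5

C##3 D##4 A#4 D#5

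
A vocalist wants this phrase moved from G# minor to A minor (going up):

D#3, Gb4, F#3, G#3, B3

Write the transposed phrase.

From G# up to A is a minor second; apply that to each pitch.
D#3 gives E3
Gb4 gives Abb4
F#3 gives G3
G#3 gives A3
B3 gives C4

E3 Abb4 G3 A3 C4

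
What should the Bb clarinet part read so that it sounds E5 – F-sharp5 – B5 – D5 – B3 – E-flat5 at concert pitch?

F#5 G#5 C#6 E5 C#4 F5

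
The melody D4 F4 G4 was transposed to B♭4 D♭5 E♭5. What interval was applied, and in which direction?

From D4 to Bb4 is 6 letter names — a sixth of some quality.
D4 to Bb4 is 8 semitones, which makes it a minor sixth; the second version is higher, so the direction is up.
Checking another pair — G4 → Eb5 — gives the same interval.

up a minor sixth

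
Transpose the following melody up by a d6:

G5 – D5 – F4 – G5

Ebb6 Bbb5 Dbb5 Ebb6

G5 up a diminished sixth is Ebb6.
D5 up a diminished sixth is Bbb5.
F4 up a diminished sixth is Dbb5.
A diminished sixth up from G5 gives Ebb6.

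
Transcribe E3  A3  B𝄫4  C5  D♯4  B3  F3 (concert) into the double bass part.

E4 A4 Bbb5 C6 D#5 B4 F4

The double bass sounds a perfect octave below written, so the written part must be a perfect octave above concert — transpose each note up.
E3 to E4
A3 to A4
Bbb4 to Bbb5
C5 to C6
D#4 to D#5
B3 to B4
F3 to F4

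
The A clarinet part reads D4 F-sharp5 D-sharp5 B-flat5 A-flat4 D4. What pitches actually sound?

Written C4 on the A clarinet sounds as A3, a minor third lower; apply that shift to every note.
D4 → B3
F#5 → D#5
D#5 → B#4
Bb5 → G5
Ab4 → F4
D4 → B3

B3 D#5 B#4 G5 F4 B3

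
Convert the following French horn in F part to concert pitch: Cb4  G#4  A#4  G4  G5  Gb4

Fb3 C#4 D#4 C4 C5 Cb4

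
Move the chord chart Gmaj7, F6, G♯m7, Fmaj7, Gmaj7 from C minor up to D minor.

Amaj7 G6 A#m7 Gmaj7 Amaj7

C minor up to D minor is a major second; each chord root moves by that interval while the quality stays the same.
Gmaj7: root G up a major second → A, giving Amaj7.
F6: root F up a major second → G, giving G6.
G♯m7: root G♯ up a major second → A#, giving A#m7.
Fmaj7: root F up a major second → G, giving Gmaj7.
Gmaj7: root G up a major second → A, giving Amaj7.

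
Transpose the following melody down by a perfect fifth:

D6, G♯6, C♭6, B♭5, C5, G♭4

G5 C#6 Fb5 Eb5 F4 Cb4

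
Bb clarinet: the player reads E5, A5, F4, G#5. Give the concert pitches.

D5 G5 Eb4 F#5

The Bb clarinet sounds a major second below written, so transpose each written note down a major second.
E5 → D5
A5 → G5
F4 → Eb4
G#5 → F#5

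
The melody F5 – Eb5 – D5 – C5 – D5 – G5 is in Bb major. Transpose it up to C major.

G5 F5 E5 D5 E5 A5

From Bb up to C is a major second; apply that to each pitch.
F5 -> G5
Eb5 -> F5
D5 -> E5
C5 -> D5
D5 -> E5
G5 -> A5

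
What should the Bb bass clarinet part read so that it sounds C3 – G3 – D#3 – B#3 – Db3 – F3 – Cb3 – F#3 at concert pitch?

Written C4 sounds as Bb2 on the Bb bass clarinet, so concert pitches are written a major ninth up.
C3 → D4
G3 → A4
D#3 → E#4
B#3 → C##5
Db3 → Eb4
F3 → G4
Cb3 → Db4
F#3 → G#4

D4 A4 E#4 C##5 Eb4 G4 Db4 G#4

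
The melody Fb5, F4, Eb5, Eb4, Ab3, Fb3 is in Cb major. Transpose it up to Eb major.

Ab5 A4 G5 G4 C4 Ab3

From Cb up to Eb is a major third; apply that to each pitch.
Fb5 → Ab5
F4 → A4
Eb5 → G5
Eb4 → G4
Ab3 → C4
Fb3 → Ab3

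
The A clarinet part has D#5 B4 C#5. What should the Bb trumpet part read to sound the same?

C##5 A#4 B#4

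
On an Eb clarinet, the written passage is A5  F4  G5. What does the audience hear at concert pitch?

Written C4 on the Eb clarinet sounds as Eb4, a minor third higher; apply that shift to every note.
A5 gives C6
F4 gives Ab4
G5 gives Bb5

C6 Ab4 Bb5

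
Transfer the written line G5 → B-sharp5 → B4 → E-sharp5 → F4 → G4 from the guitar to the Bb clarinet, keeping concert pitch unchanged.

A4 C##5 C#4 F##4 G3 A3

First find concert pitch: the guitar sounds a perfect octave below written, so G5 B-sharp5 B4 E-sharp5 F4 G4 sounds G4 B#4 B3 E#4 F3 G3.
Then write for Bb clarinet: it sounds a major second below written, so the part must be a major second above concert.
G4 → A4
B#4 → C##5
B3 → C#4
E#4 → F##4
F3 → G3
G3 → A3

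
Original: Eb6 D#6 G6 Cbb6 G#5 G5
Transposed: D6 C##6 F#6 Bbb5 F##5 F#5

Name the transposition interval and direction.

down a minor second

Take the first pair: Eb6 → D6. E to D spans 2 letter names, so the interval is some kind of second.
D6 to Eb6 is 1 semitone, which makes it a minor second; the second version is lower, so the direction is down.
Checking another pair — G5 → F#5 — gives the same interval.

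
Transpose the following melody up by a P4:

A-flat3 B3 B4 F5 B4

A perfect fourth up from Ab3 gives Db4.
B3 up a perfect fourth is E4.
A perfect fourth up from B4 gives E5.
F5 up a perfect fourth is Bb5.
B4: a fourth up reaches E, and 5 semitones makes it E5.

Db4 E4 E5 Bb5 E5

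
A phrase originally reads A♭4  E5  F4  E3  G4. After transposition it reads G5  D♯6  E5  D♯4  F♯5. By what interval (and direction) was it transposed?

up a major seventh

From Ab4 to G5 is 7 letter names — a seventh of some quality.
Ab4 to G5 is 11 semitones, which makes it a major seventh; the second version is higher, so the direction is up.
Checking another pair — G4 → F#5 — gives the same interval.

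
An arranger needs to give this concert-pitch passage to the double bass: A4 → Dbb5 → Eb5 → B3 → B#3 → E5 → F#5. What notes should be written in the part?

A5 Dbb6 Eb6 B4 B#4 E6 F#6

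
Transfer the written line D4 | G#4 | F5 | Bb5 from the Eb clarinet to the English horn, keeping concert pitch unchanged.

First find concert pitch: the Eb clarinet sounds a minor third above written, so D4 G#4 F5 Bb5 sounds F4 B4 Ab5 Db6.
Then write for English horn: it sounds a perfect fifth below written, so the part must be a perfect fifth above concert.
F4 → C5
B4 → F#5
Ab5 → Eb6
Db6 → Ab6

C5 F#5 Eb6 Ab6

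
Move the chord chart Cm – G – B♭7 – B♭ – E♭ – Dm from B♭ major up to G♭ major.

B♭ major up to G♭ major is a minor sixth; each chord root moves by that interval while the quality stays the same.
Cm: root C up a minor sixth → Ab, giving Abm.
G: root G up a minor sixth → Eb, giving Eb.
B♭7: root B♭ up a minor sixth → Gb, giving Gb7.
B♭: root B♭ up a minor sixth → Gb, giving Gb.
E♭: root E♭ up a minor sixth → Cb, giving Cb.
Dm: root D up a minor sixth → Bb, giving Bbm.

Abm Eb Gb7 Gb Cb Bbm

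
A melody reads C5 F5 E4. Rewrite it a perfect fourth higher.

C5 becomes F5
F5 becomes Bb5
E4 becomes A4

F5 Bb5 A4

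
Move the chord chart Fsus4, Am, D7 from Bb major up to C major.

Gsus4 Bm E7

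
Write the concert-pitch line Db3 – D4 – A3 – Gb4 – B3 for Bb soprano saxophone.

Eb3 E4 B3 Ab4 C#4

Written C4 sounds as Bb3 on the Bb soprano saxophone, so concert pitches are written a major second up.
Db3 becomes Eb3
D4 becomes E4
A3 becomes B3
Gb4 becomes Ab4
B3 becomes C#4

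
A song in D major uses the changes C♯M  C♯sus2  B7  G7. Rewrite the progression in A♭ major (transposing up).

GM Gsus2 F7 Db7

D major up to A♭ major is a diminished fifth; each chord root moves by that interval while the quality stays the same.
C♯M: root C♯ up a diminished fifth → G, giving GM.
C♯sus2: root C♯ up a diminished fifth → G, giving Gsus2.
B7: root B up a diminished fifth → F, giving F7.
G7: root G up a diminished fifth → Db, giving Db7.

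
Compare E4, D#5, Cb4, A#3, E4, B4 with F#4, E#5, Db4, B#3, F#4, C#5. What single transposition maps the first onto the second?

up a major second

From E4 to F#4 is 2 letter names — a second of some quality.
E4 to F#4 is 2 semitones, which makes it a major second; the second version is higher, so the direction is up.
Checking another pair — B4 → C#5 — gives the same interval.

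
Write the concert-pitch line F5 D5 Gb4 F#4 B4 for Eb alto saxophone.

Written C4 sounds as Eb3 on the Eb alto saxophone, so concert pitches are written a major sixth up.
F5 to D6
D5 to B5
Gb4 to Eb5
F#4 to D#5
B4 to G#5

D6 B5 Eb5 D#5 G#5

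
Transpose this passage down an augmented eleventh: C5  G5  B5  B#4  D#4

C5: an eleventh down reaches G, and 18 semitones makes it Gb3.
G5: an eleventh down reaches D, and 18 semitones makes it Db4.
B5 down an augmented eleventh is F4.
B#4: an eleventh down reaches F, and 18 semitones makes it F#3.
An augmented eleventh down from D#4 gives A2.

Gb3 Db4 F4 F#3 A2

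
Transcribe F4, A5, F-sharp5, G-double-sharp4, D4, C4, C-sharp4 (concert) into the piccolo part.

Written C4 sounds as C5 on the piccolo, so concert pitches are written a perfect octave down.
F4 becomes F3
A5 becomes A4
F#5 becomes F#4
G##4 becomes G##3
D4 becomes D3
C4 becomes C3
C#4 becomes C#3

F3 A4 F#4 G##3 D3 C3 C#3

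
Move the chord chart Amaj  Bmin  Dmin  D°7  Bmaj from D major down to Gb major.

Dbmaj Ebmin Gbmin Gb°7 Ebmaj

D major down to Gb major is an augmented fifth; each chord root moves by that interval while the quality stays the same.
Amaj: root A down an augmented fifth → Db, giving Dbmaj.
Bmin: root B down an augmented fifth → Eb, giving Ebmin.
Dmin: root D down an augmented fifth → Gb, giving Gbmin.
D°7: root D down an augmented fifth → Gb, giving Gb°7.
Bmaj: root B down an augmented fifth → Eb, giving Ebmaj.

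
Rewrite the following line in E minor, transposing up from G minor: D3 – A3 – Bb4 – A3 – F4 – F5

From G up to E is a major sixth; apply that to each pitch.
D3 gives B3
A3 gives F#4
Bb4 gives G5
A3 gives F#4
F4 gives D5
F5 gives D6

B3 F#4 G5 F#4 D5 D6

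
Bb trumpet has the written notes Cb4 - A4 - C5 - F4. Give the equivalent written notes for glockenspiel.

Bbb1 G2 Bb2 Eb2

First find concert pitch: the Bb trumpet sounds a major second below written, so Cb4 A4 C5 F4 sounds Bbb3 G4 Bb4 Eb4.
Then write for glockenspiel: it sounds a perfect fifteenth above written, so the part must be a perfect fifteenth below concert.
Bbb3 → Bbb1
G4 → G2
Bb4 → Bb2
Eb4 → Eb2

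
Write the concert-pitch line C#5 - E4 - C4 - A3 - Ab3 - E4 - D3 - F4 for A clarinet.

E5 G4 Eb4 C4 Cb4 G4 F3 Ab4

Written C4 sounds as A3 on the A clarinet, so concert pitches are written a minor third up.
C#5 → E5
E4 → G4
C4 → Eb4
A3 → C4
Ab3 → Cb4
E4 → G4
D3 → F3
F4 → Ab4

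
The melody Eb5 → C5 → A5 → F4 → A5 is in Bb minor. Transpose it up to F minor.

From Bb up to F is a perfect fifth; apply that to each pitch.
Eb5 becomes Bb5
C5 becomes G5
A5 becomes E6
F4 becomes C5
A5 becomes E6

Bb5 G5 E6 C5 E6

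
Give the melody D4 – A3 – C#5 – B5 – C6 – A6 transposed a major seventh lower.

D4 down a major seventh is Eb3.
A3 down a major seventh is Bb2.
A major seventh down from C#5 gives D4.
A major seventh down from B5 gives C5.
A major seventh down from C6 gives Db5.
A major seventh down from A6 gives Bb5.

Eb3 Bb2 D4 C5 Db5 Bb5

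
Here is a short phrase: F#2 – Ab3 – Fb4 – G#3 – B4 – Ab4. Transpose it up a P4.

B2 Db4 Bbb4 C#4 E5 Db5

F#2 up a perfect fourth is B2.
A perfect fourth up from Ab3 gives Db4.
A perfect fourth up from Fb4 gives Bbb4.
G#3 up a perfect fourth is C#4.
B4: a fourth up reaches E, and 5 semitones makes it E5.
Ab4 up a perfect fourth is Db5.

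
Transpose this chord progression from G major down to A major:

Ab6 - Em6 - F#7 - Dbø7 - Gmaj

Bb6 F#m6 G#7 Ebø7 Amaj

G major down to A major is a minor seventh; each chord root moves by that interval while the quality stays the same.
Ab6: root Ab down a minor seventh → Bb, giving Bb6.
Em6: root E down a minor seventh → F#, giving F#m6.
F#7: root F# down a minor seventh → G#, giving G#7.
Dbø7: root Db down a minor seventh → Eb, giving Ebø7.
Gmaj: root G down a minor seventh → A, giving Amaj.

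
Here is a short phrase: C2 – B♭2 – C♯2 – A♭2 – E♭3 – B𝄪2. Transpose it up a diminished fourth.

C2 to Fb2
Bb2 to Ebb3
C#2 to F2
Ab2 to Dbb3
Eb3 to Abb3
B##2 to E#3

Fb2 Ebb3 F2 Dbb3 Abb3 E#3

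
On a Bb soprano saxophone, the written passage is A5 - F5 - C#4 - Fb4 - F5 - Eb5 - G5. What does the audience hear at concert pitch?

Written C4 on the Bb soprano saxophone sounds as Bb3, a major second lower; apply that shift to every note.
A5 -> G5
F5 -> Eb5
C#4 -> B3
Fb4 -> Ebb4
F5 -> Eb5
Eb5 -> Db5
G5 -> F5

G5 Eb5 B3 Ebb4 Eb5 Db5 F5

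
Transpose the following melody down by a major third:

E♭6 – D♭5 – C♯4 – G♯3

Cb6 Bbb4 A3 E3

Eb6 gives Cb6
Db5 gives Bbb4
C#4 gives A3
G#3 gives E3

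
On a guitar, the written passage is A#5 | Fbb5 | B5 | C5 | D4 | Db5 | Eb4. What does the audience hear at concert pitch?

The guitar sounds a perfect octave below written, so transpose each written note down a perfect octave.
A#5 gives A#4
Fbb5 gives Fbb4
B5 gives B4
C5 gives C4
D4 gives D3
Db5 gives Db4
Eb4 gives Eb3

A#4 Fbb4 B4 C4 D3 Db4 Eb3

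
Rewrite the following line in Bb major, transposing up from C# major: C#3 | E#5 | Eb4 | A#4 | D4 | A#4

Bb3 D6 Dbb5 G5 Cb5 G5

C# major to Bb major up is a diminished seventh, so every note moves up by that interval.
C#3 -> Bb3
E#5 -> D6
Eb4 -> Dbb5
A#4 -> G5
D4 -> Cb5
A#4 -> G5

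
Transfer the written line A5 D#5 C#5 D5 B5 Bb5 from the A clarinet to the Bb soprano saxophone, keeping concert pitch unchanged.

First find concert pitch: the A clarinet sounds a minor third below written, so A5 D#5 C#5 D5 B5 Bb5 sounds F#5 B#4 A#4 B4 G#5 G5.
Then write for Bb soprano saxophone: it sounds a major second below written, so the part must be a major second above concert.
F#5 → G#5
B#4 → C##5
A#4 → B#4
B4 → C#5
G#5 → A#5
G5 → A5

G#5 C##5 B#4 C#5 A#5 A5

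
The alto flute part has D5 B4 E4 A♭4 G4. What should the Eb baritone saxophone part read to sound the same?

F#6 D#6 G#5 C6 B5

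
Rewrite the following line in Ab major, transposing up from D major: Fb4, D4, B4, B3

Cbb5 Ab4 F5 F4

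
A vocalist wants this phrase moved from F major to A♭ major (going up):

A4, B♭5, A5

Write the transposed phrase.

From F up to A♭ is a minor third; apply that to each pitch.
A4 to C5
Bb5 to Db6
A5 to C6

C5 Db6 C6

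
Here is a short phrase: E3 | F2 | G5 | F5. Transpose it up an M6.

E3 gives C#4
F2 gives D3
G5 gives E6
F5 gives D6

C#4 D3 E6 D6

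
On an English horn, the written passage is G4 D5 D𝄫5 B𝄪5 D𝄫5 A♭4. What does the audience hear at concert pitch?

C4 G4 Gbb4 E##5 Gbb4 Db4

Written C4 on the English horn sounds as F3, a perfect fifth lower; apply that shift to every note.
G4 → C4
D5 → G4
Dbb5 → Gbb4
B##5 → E##5
Dbb5 → Gbb4
Ab4 → Db4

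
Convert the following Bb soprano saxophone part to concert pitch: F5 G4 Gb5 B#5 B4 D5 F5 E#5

Written C4 on the Bb soprano saxophone sounds as Bb3, a major second lower; apply that shift to every note.
F5 to Eb5
G4 to F4
Gb5 to Fb5
B#5 to A#5
B4 to A4
D5 to C5
F5 to Eb5
E#5 to D#5

Eb5 F4 Fb5 A#5 A4 C5 Eb5 D#5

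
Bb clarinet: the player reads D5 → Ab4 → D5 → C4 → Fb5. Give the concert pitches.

Written C4 on the Bb clarinet sounds as Bb3, a major second lower; apply that shift to every note.
D5 -> C5
Ab4 -> Gb4
D5 -> C5
C4 -> Bb3
Fb5 -> Ebb5

C5 Gb4 C5 Bb3 Ebb5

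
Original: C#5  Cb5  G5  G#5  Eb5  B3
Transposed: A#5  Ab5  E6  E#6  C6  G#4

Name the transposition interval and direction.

up a major sixth

From C#5 to A#5 is 6 letter names — a sixth of some quality.
C#5 to A#5 is 9 semitones, which makes it a major sixth; the second version is higher, so the direction is up.
Checking another pair — B3 → G#4 — gives the same interval.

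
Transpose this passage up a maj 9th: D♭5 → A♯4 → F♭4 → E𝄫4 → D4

Db5 up a major ninth is Eb6.
A major ninth up from A#4 gives B#5.
A major ninth up from Fb4 gives Gb5.
Ebb4: a ninth up reaches F, and 14 semitones makes it Fb5.
D4: a ninth up reaches E, and 14 semitones makes it E5.

Eb6 B#5 Gb5 Fb5 E5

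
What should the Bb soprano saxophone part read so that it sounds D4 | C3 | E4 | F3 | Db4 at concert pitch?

Written C4 sounds as Bb3 on the Bb soprano saxophone, so concert pitches are written a major second up.
D4 to E4
C3 to D3
E4 to F#4
F3 to G3
Db4 to Eb4

E4 D3 F#4 G3 Eb4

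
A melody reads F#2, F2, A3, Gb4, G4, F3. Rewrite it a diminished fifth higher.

C3 Cb3 Eb4 Dbb5 Db5 Cb4

F#2 to C3
F2 to Cb3
A3 to Eb4
Gb4 to Dbb5
G4 to Db5
F3 to Cb4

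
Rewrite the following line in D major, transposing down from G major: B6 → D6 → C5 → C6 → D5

From G down to D is a perfect fourth; apply that to each pitch.
B6 to F#6
D6 to A5
C5 to G4
C6 to G5
D5 to A4

F#6 A5 G4 G5 A4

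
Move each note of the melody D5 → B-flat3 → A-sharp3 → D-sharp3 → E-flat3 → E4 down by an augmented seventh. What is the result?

D5 gives Ebb4
Bb3 gives Cbb3
A#3 gives Bb2
D#3 gives Eb2
Eb3 gives Fbb2
E4 gives Fb3

Ebb4 Cbb3 Bb2 Eb2 Fbb2 Fb3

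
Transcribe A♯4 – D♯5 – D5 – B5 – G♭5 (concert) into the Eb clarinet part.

Written C4 sounds as Eb4 on the Eb clarinet, so concert pitches are written a minor third down.
A#4 gives F##4
D#5 gives B#4
D5 gives B4
B5 gives G#5
Gb5 gives Eb5

F##4 B#4 B4 G#5 Eb5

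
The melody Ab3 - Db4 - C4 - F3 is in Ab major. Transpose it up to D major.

D4 G4 F#4 B3

Ab major to D major up is an augmented fourth, so every note moves up by that interval.
Ab3 → D4
Db4 → G4
C4 → F#4
F3 → B3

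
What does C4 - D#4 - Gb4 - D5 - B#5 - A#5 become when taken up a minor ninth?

Db5 E5 Abb5 Eb6 C#7 B6

C4 to Db5
D#4 to E5
Gb4 to Abb5
D5 to Eb6
B#5 to C#7
A#5 to B6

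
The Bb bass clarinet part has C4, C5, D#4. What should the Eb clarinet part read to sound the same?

First find concert pitch: the Bb bass clarinet sounds a major ninth below written, so C4 C5 D#4 sounds Bb2 Bb3 C#3.
Then write for Eb clarinet: it sounds a minor third above written, so the part must be a minor third below concert.
Bb2 → G2
Bb3 → G3
C#3 → A#2

G2 G3 A#2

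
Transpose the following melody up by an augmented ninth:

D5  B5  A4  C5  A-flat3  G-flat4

D5 -> E#6
B5 -> C##7
A4 -> B#5
C5 -> D#6
Ab3 -> B4
Gb4 -> A5

E#6 C##7 B#5 D#6 B4 A5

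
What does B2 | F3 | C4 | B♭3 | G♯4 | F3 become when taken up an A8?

B2 to B#3
F3 to F#4
C4 to C#5
Bb3 to B4
G#4 to G##5
F3 to F#4

B#3 F#4 C#5 B4 G##5 F#4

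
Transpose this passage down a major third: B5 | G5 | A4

A major third down from B5 gives G5.
G5 down a major third is Eb5.
A4: a third down reaches F, and 4 semitones makes it F4.

G5 Eb5 F4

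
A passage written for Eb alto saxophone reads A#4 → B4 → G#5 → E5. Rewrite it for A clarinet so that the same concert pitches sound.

First find concert pitch: the Eb alto saxophone sounds a major sixth below written, so A#4 B4 G#5 E5 sounds C#4 D4 B4 G4.
Then write for A clarinet: it sounds a minor third below written, so the part must be a minor third above concert.
C#4 → E4
D4 → F4
B4 → D5
G4 → Bb4

E4 F4 D5 Bb4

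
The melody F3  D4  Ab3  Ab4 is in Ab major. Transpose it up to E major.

C#4 A#4 E4 E5

Ab major to E major up is an augmented fifth, so every note moves up by that interval.
F3 -> C#4
D4 -> A#4
Ab3 -> E4
Ab4 -> E5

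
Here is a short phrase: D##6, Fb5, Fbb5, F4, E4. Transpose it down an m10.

B##4 Db4 Dbb4 D3 C#3

D##6 becomes B##4
Fb5 becomes Db4
Fbb5 becomes Dbb4
F4 becomes D3
E4 becomes C#3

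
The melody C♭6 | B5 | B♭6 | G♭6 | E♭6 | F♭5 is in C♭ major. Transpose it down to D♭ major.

From C♭ down to D♭ is a minor seventh; apply that to each pitch.
Cb6 to Db5
B5 to C#5
Bb6 to C6
Gb6 to Ab5
Eb6 to F5
Fb5 to Gb4

Db5 C#5 C6 Ab5 F5 Gb4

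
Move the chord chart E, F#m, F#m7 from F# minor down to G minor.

F# minor down to G minor is a major seventh; each chord root moves by that interval while the quality stays the same.
E: root E down a major seventh → F, giving F.
F#m: root F# down a major seventh → G, giving Gm.
F#m7: root F# down a major seventh → G, giving Gm7.

F Gm Gm7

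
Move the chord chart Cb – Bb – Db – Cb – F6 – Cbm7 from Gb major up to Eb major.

Gb major up to Eb major is a major sixth; each chord root moves by that interval while the quality stays the same.
Cb: root Cb up a major sixth → Ab, giving Ab.
Bb: root Bb up a major sixth → G, giving G.
Db: root Db up a major sixth → Bb, giving Bb.
Cb: root Cb up a major sixth → Ab, giving Ab.
F6: root F up a major sixth → D, giving D6.
Cbm7: root Cb up a major sixth → Ab, giving Abm7.

Ab G Bb Ab D6 Abm7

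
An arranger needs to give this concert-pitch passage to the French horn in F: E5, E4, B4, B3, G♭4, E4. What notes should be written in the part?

Written C4 sounds as F3 on the French horn in F, so concert pitches are written a perfect fifth up.
E5 -> B5
E4 -> B4
B4 -> F#5
B3 -> F#4
Gb4 -> Db5
E4 -> B4

B5 B4 F#5 F#4 Db5 B4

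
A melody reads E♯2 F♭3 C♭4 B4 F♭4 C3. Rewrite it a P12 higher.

E#2 to B#3
Fb3 to Cb5
Cb4 to Gb5
B4 to F#6
Fb4 to Cb6
C3 to G4

B#3 Cb5 Gb5 F#6 Cb6 G4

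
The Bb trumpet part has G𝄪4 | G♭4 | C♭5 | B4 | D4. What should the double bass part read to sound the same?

First find concert pitch: the Bb trumpet sounds a major second below written, so G𝄪4 G♭4 C♭5 B4 D4 sounds F##4 Fb4 Bbb4 A4 C4.
Then write for double bass: it sounds a perfect octave below written, so the part must be a perfect octave above concert.
F##4 → F##5
Fb4 → Fb5
Bbb4 → Bbb5
A4 → A5
C4 → C5

F##5 Fb5 Bbb5 A5 C5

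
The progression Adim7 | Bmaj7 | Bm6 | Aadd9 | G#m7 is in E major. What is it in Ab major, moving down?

Dbdim7 Ebmaj7 Ebm6 Dbadd9 Cm7

E major down to Ab major is an augmented fifth; each chord root moves by that interval while the quality stays the same.
Adim7: root A down an augmented fifth → Db, giving Dbdim7.
Bmaj7: root B down an augmented fifth → Eb, giving Ebmaj7.
Bm6: root B down an augmented fifth → Eb, giving Ebm6.
Aadd9: root A down an augmented fifth → Db, giving Dbadd9.
G#m7: root G# down an augmented fifth → C, giving Cm7.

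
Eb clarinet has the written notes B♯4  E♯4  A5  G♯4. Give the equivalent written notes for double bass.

D#6 G#5 C7 B5

First find concert pitch: the Eb clarinet sounds a minor third above written, so B♯4 E♯4 A5 G♯4 sounds D#5 G#4 C6 B4.
Then write for double bass: it sounds a perfect octave below written, so the part must be a perfect octave above concert.
D#5 → D#6
G#4 → G#5
C6 → C7
B4 → B5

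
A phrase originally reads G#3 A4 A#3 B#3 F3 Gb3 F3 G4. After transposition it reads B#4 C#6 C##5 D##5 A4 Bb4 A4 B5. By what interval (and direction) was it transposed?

Take the first pair: G#3 → B#4. G to B spans 10 letter names, so the interval is some kind of tenth.
G#3 to B#4 is 16 semitones, which makes it a major tenth; the second version is higher, so the direction is up.
Checking another pair — G4 → B5 — gives the same interval.

up a major tenth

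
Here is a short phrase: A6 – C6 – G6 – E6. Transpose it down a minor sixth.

C#6 E5 B5 G#5

A6 -> C#6
C6 -> E5
G6 -> B5
E6 -> G#5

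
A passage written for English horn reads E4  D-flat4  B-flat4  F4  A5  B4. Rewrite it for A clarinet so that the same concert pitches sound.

C4 Bbb3 Gb4 Db4 F5 G4

First find concert pitch: the English horn sounds a perfect fifth below written, so E4 D-flat4 B-flat4 F4 A5 B4 sounds A3 Gb3 Eb4 Bb3 D5 E4.
Then write for A clarinet: it sounds a minor third below written, so the part must be a minor third above concert.
A3 → C4
Gb3 → Bbb3
Eb4 → Gb4
Bb3 → Db4
D5 → F5
E4 → G4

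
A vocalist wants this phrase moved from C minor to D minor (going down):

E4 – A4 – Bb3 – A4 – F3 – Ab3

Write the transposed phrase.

C minor to D minor down is a minor seventh, so every note moves down by that interval.
E4 → F#3
A4 → B3
Bb3 → C3
A4 → B3
F3 → G2
Ab3 → Bb2

F#3 B3 C3 B3 G2 Bb2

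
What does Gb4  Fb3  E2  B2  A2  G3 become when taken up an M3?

Bb4 Ab3 G#2 D#3 C#3 B3

Gb4 up a major third is Bb4.
A major third up from Fb3 gives Ab3.
A major third up from E2 gives G#2.
B2 up a major third is D#3.
A2 up a major third is C#3.
G3 up a major third is B3.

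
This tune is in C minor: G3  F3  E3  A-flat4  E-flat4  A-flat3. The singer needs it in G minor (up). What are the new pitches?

D4 C4 B3 Eb5 Bb4 Eb4

From C up to G is a perfect fifth; apply that to each pitch.
G3 gives D4
F3 gives C4
E3 gives B3
Ab4 gives Eb5
Eb4 gives Bb4
Ab3 gives Eb4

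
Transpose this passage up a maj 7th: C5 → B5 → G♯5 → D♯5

C5 becomes B5
B5 becomes A#6
G#5 becomes F##6
D#5 becomes C##6

B5 A#6 F##6 C##6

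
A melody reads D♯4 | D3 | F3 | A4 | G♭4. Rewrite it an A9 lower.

D#4 to C3
D3 to Cb2
F3 to Ebb2
A4 to Gb3
Gb4 to Fbb3

C3 Cb2 Ebb2 Gb3 Fbb3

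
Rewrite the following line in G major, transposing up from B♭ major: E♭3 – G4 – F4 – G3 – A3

C4 E5 D5 E4 F#4

B♭ major to G major up is a major sixth, so every note moves up by that interval.
Eb3 -> C4
G4 -> E5
F4 -> D5
G3 -> E4
A3 -> F#4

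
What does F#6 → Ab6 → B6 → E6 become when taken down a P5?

F#6 to B5
Ab6 to Db6
B6 to E6
E6 to A5

B5 Db6 E6 A5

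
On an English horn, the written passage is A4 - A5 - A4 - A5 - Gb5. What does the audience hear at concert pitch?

D4 D5 D4 D5 Cb5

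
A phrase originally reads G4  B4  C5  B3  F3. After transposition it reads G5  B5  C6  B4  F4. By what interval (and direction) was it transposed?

Take the first pair: G4 → G5. G to G spans 8 letter names, so the interval is some kind of octave.
G4 to G5 is 12 semitones, which makes it a perfect octave; the second version is higher, so the direction is up.
Checking another pair — F3 → F4 — gives the same interval.

up a perfect octave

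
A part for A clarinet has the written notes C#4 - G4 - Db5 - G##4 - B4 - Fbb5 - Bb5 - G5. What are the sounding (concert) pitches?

A#3 E4 Bb4 E##4 G#4 Dbb5 G5 E5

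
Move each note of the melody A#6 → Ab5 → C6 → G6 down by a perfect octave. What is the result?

A#6 -> A#5
Ab5 -> Ab4
C6 -> C5
G6 -> G5

A#5 Ab4 C5 G5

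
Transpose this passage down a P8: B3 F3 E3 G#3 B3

A perfect octave down from B3 gives B2.
F3 down a perfect octave is F2.
A perfect octave down from E3 gives E2.
A perfect octave down from G#3 gives G#2.
A perfect octave down from B3 gives B2.

B2 F2 E2 G#2 B2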